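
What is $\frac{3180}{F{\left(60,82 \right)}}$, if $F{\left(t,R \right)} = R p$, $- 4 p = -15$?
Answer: $\frac{424}{41} \approx 10.341$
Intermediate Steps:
$p = \frac{15}{4}$ ($p = \left(- \frac{1}{4}\right) \left(-15\right) = \frac{15}{4} \approx 3.75$)
$F{\left(t,R \right)} = \frac{15 R}{4}$ ($F{\left(t,R \right)} = R \frac{15}{4} = \frac{15 R}{4}$)
$\frac{3180}{F{\left(60,82 \right)}} = \frac{3180}{\frac{15}{4} \cdot 82} = \frac{3180}{\frac{615}{2}} = 3180 \cdot \frac{2}{615} = \frac{424}{41}$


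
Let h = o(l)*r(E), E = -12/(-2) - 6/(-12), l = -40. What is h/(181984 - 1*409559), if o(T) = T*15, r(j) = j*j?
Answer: 1014/9103 ≈ 0.11139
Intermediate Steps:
E = 13/2 (E = -12*(-½) - 6*(-1/12) = 6 + ½ = 13/2 ≈ 6.5000)
r(j) = j²
o(T) = 15*T
h = -25350 (h = (15*(-40))*(13/2)² = -600*169/4 = -25350)
h/(181984 - 1*409559) = -25350/(181984 - 1*409559) = -25350/(181984 - 409559) = -25350/(-227575) = -25350*(-1/227575) = 1014/9103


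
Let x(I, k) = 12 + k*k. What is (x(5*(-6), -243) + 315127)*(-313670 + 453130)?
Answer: 52184258480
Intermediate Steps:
x(I, k) = 12 + k²
(x(5*(-6), -243) + 315127)*(-313670 + 453130) = ((12 + (-243)²) + 315127)*(-313670 + 453130) = ((12 + 59049) + 315127)*139460 = (59061 + 315127)*139460 = 374188*139460 = 52184258480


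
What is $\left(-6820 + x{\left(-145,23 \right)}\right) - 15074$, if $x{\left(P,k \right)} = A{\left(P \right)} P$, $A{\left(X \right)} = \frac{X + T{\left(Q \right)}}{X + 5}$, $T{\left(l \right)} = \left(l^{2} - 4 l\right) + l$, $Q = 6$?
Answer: $- \frac{616715}{28} \approx -22026.0$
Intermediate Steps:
$T{\left(l \right)} = l^{2} - 3 l$
$A{\left(X \right)} = \frac{18 + X}{5 + X}$ ($A{\left(X \right)} = \frac{X + 6 \left(-3 + 6\right)}{X + 5} = \frac{X + 6 \cdot 3}{5 + X} = \frac{X + 18}{5 + X} = \frac{18 + X}{5 + X}$)
$x{\left(P,k \right)} = \frac{P \left(18 + P\right)}{5 + P}$ ($x{\left(P,k \right)} = \frac{18 + P}{5 + P} P = \frac{P \left(18 + P\right)}{5 + P}$)
$\left(-6820 + x{\left(-145,23 \right)}\right) - 15074 = \left(-6820 - \frac{145 \left(18 - 145\right)}{5 - 145}\right) - 15074 = \left(-6820 - 145 \frac{1}{-140} \left(-127\right)\right) - 15074 = \left(-6820 - \left(- \frac{29}{28}\right) \left(-127\right)\right) - 15074 = \left(-6820 - \frac{3683}{28}\right) - 15074 = - \frac{194643}{28} - 15074 = - \frac{616715}{28}$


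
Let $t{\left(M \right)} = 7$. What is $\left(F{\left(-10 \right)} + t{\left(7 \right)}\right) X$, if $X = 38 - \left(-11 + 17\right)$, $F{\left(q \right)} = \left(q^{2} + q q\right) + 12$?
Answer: $7008$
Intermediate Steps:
$F{\left(q \right)} = 12 + 2 q^{2}$ ($F{\left(q \right)} = \left(q^{2} + q^{2}\right) + 12 = 2 q^{2} + 12 = 12 + 2 q^{2}$)
$X = 32$ ($X = 38 - 6 = 32$)
$\left(F{\left(-10 \right)} + t{\left(7 \right)}\right) X = \left(\left(12 + 2 \left(-10\right)^{2}\right) + 7\right) 32 = \left(\left(12 + 2 \cdot 100\right) + 7\right) 32 = \left(\left(12 + 200\right) + 7\right) 32 = \left(212 + 7\right) 32 = 219 \cdot 32 = 7008$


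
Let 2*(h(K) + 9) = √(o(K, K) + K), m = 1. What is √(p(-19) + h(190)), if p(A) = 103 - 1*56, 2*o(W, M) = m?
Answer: √(152 + √762)/2 ≈ 6.7008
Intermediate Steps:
o(W, M) = ½ (o(W, M) = (½)*1 = ½)
p(A) = 47 (p(A) = 103 - 56 = 47)
h(K) = -9 + √(½ + K)/2
√(p(-19) + h(190)) = √(47 + (-9 + √(2 + 4*190)/4)) = √(47 + (-9 + √(2 + 760)/4)) = √(47 + (-9 + √762/4)) = √(38 + √762/4)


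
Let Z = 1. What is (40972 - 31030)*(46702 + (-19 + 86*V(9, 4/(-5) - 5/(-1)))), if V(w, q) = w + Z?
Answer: 472672506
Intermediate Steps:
V(w, q) = 1 + w (V(w, q) = w + 1 = 1 + w)
(40972 - 31030)*(46702 + (-19 + 86*V(9, 4/(-5) - 5/(-1)))) = (40972 - 31030)*(46702 + (-19 + 86*(1 + 9))) = 9942*(46702 + (-19 + 86*10)) = 9942*(46702 + (-19 + 860)) = 9942*(46702 + 841) = 9942*47543 = 472672506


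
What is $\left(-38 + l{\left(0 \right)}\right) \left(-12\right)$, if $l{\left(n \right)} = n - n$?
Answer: $456$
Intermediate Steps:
$l{\left(n \right)} = 0$
$\left(-38 + l{\left(0 \right)}\right) \left(-12\right) = \left(-38 + 0\right) \left(-12\right) = \left(-38\right) \left(-12\right) = 456$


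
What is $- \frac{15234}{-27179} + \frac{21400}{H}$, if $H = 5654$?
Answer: $\frac{333881818}{76835033} \approx 4.3454$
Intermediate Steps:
$- \frac{15234}{-27179} + \frac{21400}{H} = - \frac{15234}{-27179} + \frac{21400}{5654} = \left(-15234\right) \left(- \frac{1}{27179}\right) + 21400 \cdot \frac{1}{5654} = \frac{15234}{27179} + \frac{10700}{2827} = \frac{333881818}{76835033}$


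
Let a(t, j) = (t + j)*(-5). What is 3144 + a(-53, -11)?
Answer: 3464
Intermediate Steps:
a(t, j) = -5*j - 5*t (a(t, j) = (j + t)*(-5) = -5*j - 5*t)
3144 + a(-53, -11) = 3144 + (-5*(-11) - 5*(-53)) = 3144 + (55 + 265) = 3144 + 320 = 3464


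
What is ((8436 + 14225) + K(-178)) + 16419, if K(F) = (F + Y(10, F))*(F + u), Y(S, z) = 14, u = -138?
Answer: 90904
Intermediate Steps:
K(F) = (-138 + F)*(14 + F) (K(F) = (F + 14)*(F - 138) = (14 + F)*(-138 + F) = (-138 + F)*(14 + F))
((8436 + 14225) + K(-178)) + 16419 = ((8436 + 14225) + (-1932 + (-178)**2 - 124*(-178))) + 16419 = (22661 + (-1932 + 31684 + 22072)) + 16419 = (22661 + 51824) + 16419 = 74485 + 16419 = 90904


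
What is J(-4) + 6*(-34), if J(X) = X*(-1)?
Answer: -200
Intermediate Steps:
J(X) = -X
J(-4) + 6*(-34) = -1*(-4) + 6*(-34) = 4 - 204 = -200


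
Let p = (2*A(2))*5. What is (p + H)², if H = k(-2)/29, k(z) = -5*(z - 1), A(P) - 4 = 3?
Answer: 4182025/841 ≈ 4972.7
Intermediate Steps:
A(P) = 7 (A(P) = 4 + 3 = 7)
k(z) = 5 - 5*z (k(z) = -5*(-1 + z) = 5 - 5*z)
H = 15/29 (H = (5 - 5*(-2))/29 = (5 + 10)*(1/29) = 15*(1/29) = 15/29 ≈ 0.51724)
p = 70 (p = (2*7)*5 = 14*5 = 70)
(p + H)² = (70 + 15/29)² = (2045/29)² = 4182025/841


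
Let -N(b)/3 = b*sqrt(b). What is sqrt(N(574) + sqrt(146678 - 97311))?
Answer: sqrt(sqrt(49367) - 1722*sqrt(574)) ≈ 202.57*I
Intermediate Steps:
N(b) = -3*b**(3/2) (N(b) = -3*b*sqrt(b) = -3*b**(3/2))
sqrt(N(574) + sqrt(146678 - 97311)) = sqrt(-1722*sqrt(574) + sqrt(146678 - 97311)) = sqrt(-1722*sqrt(574) + sqrt(49367)) = sqrt(sqrt(49367) - 1722*sqrt(574))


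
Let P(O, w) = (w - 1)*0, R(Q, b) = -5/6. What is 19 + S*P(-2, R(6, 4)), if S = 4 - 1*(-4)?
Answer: 19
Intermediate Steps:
S = 8 (S = 4 + 4 = 8)
R(Q, b) = -⅚ (R(Q, b) = -5*⅙ = -⅚)
P(O, w) = 0 (P(O, w) = (-1 + w)*0 = 0)
19 + S*P(-2, R(6, 4)) = 19 + 8*0 = 19 + 0 = 19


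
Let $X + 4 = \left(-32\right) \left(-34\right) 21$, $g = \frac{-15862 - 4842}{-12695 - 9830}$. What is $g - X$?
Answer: $- \frac{514540396}{22525} \approx -22843.0$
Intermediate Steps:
$g = \frac{20704}{22525}$ ($g = - \frac{20704}{-22525} = \left(-20704\right) \left(- \frac{1}{22525}\right) = \frac{20704}{22525} \approx 0.91916$)
$X = 22844$ ($X = -4 + \left(-32\right) \left(-34\right) 21 = -4 + 1088 \cdot 21 = -4 + 22848 = 22844$)
$g - X = \frac{20704}{22525} - 22844 = - \frac{514540396}{22525}$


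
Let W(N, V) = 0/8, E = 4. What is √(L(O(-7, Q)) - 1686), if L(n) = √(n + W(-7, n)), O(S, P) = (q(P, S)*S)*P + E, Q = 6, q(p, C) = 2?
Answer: √(-1686 + 4*I*√5) ≈ 0.1089 + 41.061*I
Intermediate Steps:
W(N, V) = 0 (W(N, V) = 0*(⅛) = 0)
O(S, P) = 4 + 2*P*S (O(S, P) = (2*S)*P + 4 = 2*P*S + 4 = 4 + 2*P*S)
L(n) = √n (L(n) = √(n + 0) = √n)
√(L(O(-7, Q)) - 1686) = √(√(4 + 2*6*(-7)) - 1686) = √(√(4 - 84) - 1686) = √(√(-80) - 1686) = √(4*I*√5 - 1686) = √(-1686 + 4*I*√5)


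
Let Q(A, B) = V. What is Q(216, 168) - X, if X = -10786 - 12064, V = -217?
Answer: 22633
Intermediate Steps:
X = -22850
Q(A, B) = -217
Q(216, 168) - X = -217 - 1*(-22850) = -217 + 22850 = 22633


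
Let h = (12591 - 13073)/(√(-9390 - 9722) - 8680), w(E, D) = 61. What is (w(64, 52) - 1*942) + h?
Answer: -8298663539/9420189 + 241*I*√4778/18840378 ≈ -880.94 + 0.0008842*I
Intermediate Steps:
h = -482/(-8680 + 2*I*√4778) (h = -482/(√(-19112) - 8680) = -482/(2*I*√4778 - 8680) = -482/(-8680 + 2*I*√4778) ≈ 0.055516 + 0.0008842*I)
(w(64, 52) - 1*942) + h = (61 - 1*942) + (522970/9420189 + 241*I*√4778/18840378) = (61 - 942) + (522970/9420189 + 241*I*√4778/18840378) = -881 + (522970/9420189 + 241*I*√4778/18840378) = -8298663539/9420189 + 241*I*√4778/18840378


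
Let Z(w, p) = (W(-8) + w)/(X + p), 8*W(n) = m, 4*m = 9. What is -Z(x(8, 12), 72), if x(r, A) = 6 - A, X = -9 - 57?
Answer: 61/64 ≈ 0.95313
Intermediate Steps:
m = 9/4 (m = (¼)*9 = 9/4 ≈ 2.2500)
W(n) = 9/32 (W(n) = (⅛)*(9/4) = 9/32)
X = -66
Z(w, p) = (9/32 + w)/(-66 + p)
-Z(x(8, 12), 72) = -(9/32 + (6 - 1*12))/(-66 + 72) = -(9/32 + (6 - 12))/6 = -(9/32 - 6)/6 = -(-183)/(6*32) = -1*(-61/64) = 61/64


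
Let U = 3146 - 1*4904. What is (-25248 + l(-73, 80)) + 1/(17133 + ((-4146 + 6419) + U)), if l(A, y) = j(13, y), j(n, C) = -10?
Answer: -445753183/17648 ≈ -25258.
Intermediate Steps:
U = -1758 (U = 3146 - 4904 = -1758)
l(A, y) = -10
(-25248 + l(-73, 80)) + 1/(17133 + ((-4146 + 6419) + U)) = (-25248 - 10) + 1/(17133 + ((-4146 + 6419) - 1758)) = -25258 + 1/(17133 + (2273 - 1758)) = -25258 + 1/(17133 + 515) = -25258 + 1/17648 = -445753183/17648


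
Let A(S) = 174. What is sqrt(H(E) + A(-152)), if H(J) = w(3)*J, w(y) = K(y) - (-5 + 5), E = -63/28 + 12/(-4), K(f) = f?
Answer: sqrt(633)/2 ≈ 12.580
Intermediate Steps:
E = -21/4 (E = -63*1/28 + 12*(-1/4) = -9/4 - 3 = -21/4 ≈ -5.2500)
w(y) = y (w(y) = y - (-5 + 5) = y - 1*0 = y + 0 = y)
H(J) = 3*J
sqrt(H(E) + A(-152)) = sqrt(3*(-21/4) + 174) = sqrt(-63/4 + 174) = sqrt(633/4) = sqrt(633)/2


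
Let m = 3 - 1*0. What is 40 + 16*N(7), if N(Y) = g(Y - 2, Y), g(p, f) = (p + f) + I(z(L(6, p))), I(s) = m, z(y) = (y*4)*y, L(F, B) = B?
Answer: 280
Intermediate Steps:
m = 3 (m = 3 + 0 = 3)
z(y) = 4*y² (z(y) = (4*y)*y = 4*y²)
I(s) = 3
g(p, f) = 3 + f + p (g(p, f) = (p + f) + 3 = (f + p) + 3 = 3 + f + p)
N(Y) = 1 + 2*Y (N(Y) = 3 + Y + (Y - 2) = 3 + Y + (-2 + Y) = 1 + 2*Y)
40 + 16*N(7) = 40 + 16*(1 + 2*7) = 40 + 16*(1 + 14) = 40 + 16*15 = 40 + 240 = 280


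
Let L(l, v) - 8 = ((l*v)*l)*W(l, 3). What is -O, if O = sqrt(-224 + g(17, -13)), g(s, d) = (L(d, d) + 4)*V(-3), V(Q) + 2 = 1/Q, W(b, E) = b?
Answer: -I*sqrt(602049)/3 ≈ -258.64*I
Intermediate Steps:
V(Q) = -2 + 1/Q
L(l, v) = 8 + v*l**3 (L(l, v) = 8 + ((l*v)*l)*l = 8 + (v*l**2)*l = 8 + v*l**3)
g(s, d) = -28 - 7*d**4/3 (g(s, d) = ((8 + d*d**3) + 4)*(-2 + 1/(-3)) = ((8 + d**4) + 4)*(-2 - 1/3) = (12 + d**4)*(-7/3) = -28 - 7*d**4/3)
O = I*sqrt(602049)/3 (O = sqrt(-224 + (-28 - 7/3*(-13)**4)) = sqrt(-224 + (-28 - 7/3*28561)) = sqrt(-224 + (-28 - 199927/3)) = sqrt(-224 - 200011/3) = sqrt(-200683/3) = I*sqrt(602049)/3 ≈ 258.64*I)
-O = -I*sqrt(602049)/3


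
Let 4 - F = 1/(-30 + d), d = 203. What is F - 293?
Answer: -49998/173 ≈ -289.01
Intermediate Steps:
F = 691/173 (F = 4 - 1/(-30 + 203) = 4 - 1/173 = 691/173 ≈ 3.9942)
F - 293 = 691/173 - 293 = -49998/173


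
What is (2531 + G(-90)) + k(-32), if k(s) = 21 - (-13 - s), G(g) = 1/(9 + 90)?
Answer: 250768/99 ≈ 2533.0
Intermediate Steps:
G(g) = 1/99
k(s) = 34 + s (k(s) = 21 + (13 + s) = 34 + s)
(2531 + G(-90)) + k(-32) = (2531 + 1/99) + (34 - 32) = 250570/99 + 2 = 250768/99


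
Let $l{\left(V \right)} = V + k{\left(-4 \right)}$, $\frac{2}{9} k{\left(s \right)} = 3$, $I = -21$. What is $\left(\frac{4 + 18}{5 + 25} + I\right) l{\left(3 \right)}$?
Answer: $- \frac{1672}{5} \approx -334.4$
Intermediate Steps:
$k{\left(s \right)} = \frac{27}{2}$ ($k{\left(s \right)} = \frac{9}{2} \cdot 3 = \frac{27}{2}$)
$l{\left(V \right)} = \frac{27}{2} + V$ ($l{\left(V \right)} = V + \frac{27}{2} = \frac{27}{2} + V$)
$\left(\frac{4 + 18}{5 + 25} + I\right) l{\left(3 \right)} = \left(\frac{4 + 18}{5 + 25} - 21\right) \left(\frac{27}{2} + 3\right) = \left(\frac{22}{30} - 21\right) \frac{33}{2} = \left(22 \cdot \frac{1}{30} - 21\right) \frac{33}{2} = \left(\frac{11}{15} - 21\right) \frac{33}{2} = \left(- \frac{304}{15}\right) \frac{33}{2} = - \frac{1672}{5}$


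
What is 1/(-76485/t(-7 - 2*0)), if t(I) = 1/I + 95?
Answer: -664/535395 ≈ -0.0012402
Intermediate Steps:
t(I) = 95 + 1/I
1/(-76485/t(-7 - 2*0)) = 1/(-76485/(95 + 1/(-7 - 2*0))) = 1/(-76485/(95 + 1/(-7 + 0))) = 1/(-76485/(95 + 1/(-7))) = 1/(-76485/(95 - ⅐)) = 1/(-76485/664/7) = 1/(-76485*7/664) = 1/(-535395/664) = -664/535395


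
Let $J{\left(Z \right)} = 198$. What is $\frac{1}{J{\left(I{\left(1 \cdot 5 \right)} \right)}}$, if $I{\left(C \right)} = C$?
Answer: $\frac{1}{198} \approx 0.0050505$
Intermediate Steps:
$\frac{1}{J{\left(I{\left(1 \cdot 5 \right)} \right)}} = \frac{1}{198}$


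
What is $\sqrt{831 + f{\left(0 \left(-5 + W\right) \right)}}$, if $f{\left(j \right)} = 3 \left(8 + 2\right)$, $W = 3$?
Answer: $\sqrt{861} \approx 29.343$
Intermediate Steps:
$f{\left(j \right)} = 30$ ($f{\left(j \right)} = 3 \cdot 10 = 30$)
$\sqrt{831 + f{\left(0 \left(-5 + W\right) \right)}} = \sqrt{831 + 30} = \sqrt{861}$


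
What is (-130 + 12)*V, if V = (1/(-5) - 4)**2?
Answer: -52038/25 ≈ -2081.5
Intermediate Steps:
V = 441/25 (V = (1*(-1/5) - 4)**2 = (-1/5 - 4)**2 = (-21/5)**2 = 441/25 ≈ 17.640)
(-130 + 12)*V = (-130 + 12)*(441/25) = -118*441/25 = -52038/25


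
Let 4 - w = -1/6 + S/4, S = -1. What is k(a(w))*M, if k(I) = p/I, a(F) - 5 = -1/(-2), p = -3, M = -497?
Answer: 2982/11 ≈ 271.09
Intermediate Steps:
w = 53/12 (w = 4 - (-1/6 - 1/4) = 4 - 1*(-5/12) = 4 + 5/12 = 53/12 ≈ 4.4167)
a(F) = 11/2 (a(F) = 5 - 1/(-2) = 5 - 1*(-1/2) = 5 + 1/2 = 11/2)
k(I) = -3/I
k(a(w))*M = -3/11/2*(-497) = -3*2/11*(-497) = -6/11*(-497) = 2982/11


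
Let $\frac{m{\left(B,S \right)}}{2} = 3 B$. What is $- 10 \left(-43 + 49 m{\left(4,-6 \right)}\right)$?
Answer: $-11330$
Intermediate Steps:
$m{\left(B,S \right)} = 6 B$ ($m{\left(B,S \right)} = 2 \cdot 3 B = 6 B$)
$- 10 \left(-43 + 49 m{\left(4,-6 \right)}\right) = - 10 \left(-43 + 49 \cdot 6 \cdot 4\right) = - 10 \left(-43 + 49 \cdot 24\right) = - 10 \left(-43 + 1176\right) = \left(-10\right) 1133 = -11330$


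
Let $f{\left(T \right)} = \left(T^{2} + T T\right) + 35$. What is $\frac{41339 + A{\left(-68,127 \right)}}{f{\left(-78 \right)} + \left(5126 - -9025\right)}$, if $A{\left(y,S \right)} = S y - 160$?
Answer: $\frac{32543}{26354} \approx 1.2348$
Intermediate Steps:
$A{\left(y,S \right)} = -160 + S y$
$f{\left(T \right)} = 35 + 2 T^{2}$ ($f{\left(T \right)} = \left(T^{2} + T^{2}\right) + 35 = 2 T^{2} + 35 = 35 + 2 T^{2}$)
$\frac{41339 + A{\left(-68,127 \right)}}{f{\left(-78 \right)} + \left(5126 - -9025\right)} = \frac{41339 + \left(-160 + 127 \left(-68\right)\right)}{\left(35 + 2 \left(-78\right)^{2}\right) + \left(5126 - -9025\right)} = \frac{41339 - 8796}{\left(35 + 2 \cdot 6084\right) + \left(5126 + 9025\right)} = \frac{41339 - 8796}{\left(35 + 12168\right) + 14151} = \frac{32543}{12203 + 14151} = \frac{32543}{26354}$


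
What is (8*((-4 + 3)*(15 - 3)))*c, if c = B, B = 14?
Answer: -1344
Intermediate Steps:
c = 14
(8*((-4 + 3)*(15 - 3)))*c = (8*((-4 + 3)*(15 - 3)))*14 = (8*(-1*12))*14 = (8*(-12))*14 = -96*14 = -1344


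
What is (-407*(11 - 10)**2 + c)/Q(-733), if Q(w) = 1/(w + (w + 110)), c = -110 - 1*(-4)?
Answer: 695628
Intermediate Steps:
c = -106 (c = -110 + 4 = -106)
Q(w) = 1/(110 + 2*w) (Q(w) = 1/(w + (110 + w)) = 1/(110 + 2*w))
(-407*(11 - 10)**2 + c)/Q(-733) = (-407*(11 - 10)**2 - 106)/((1/(2*(55 - 733)))) = (-407*1**2 - 106)/(((1/2)/(-678))) = (-407*1 - 106)/(((1/2)*(-1/678))) = (-407 - 106)/(-1/1356) = -513*(-1356) = 695628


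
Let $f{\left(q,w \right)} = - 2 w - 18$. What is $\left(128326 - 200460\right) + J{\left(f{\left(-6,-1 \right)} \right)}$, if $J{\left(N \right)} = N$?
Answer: $-72150$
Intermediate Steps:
$f{\left(q,w \right)} = -18 - 2 w$
$\left(128326 - 200460\right) + J{\left(f{\left(-6,-1 \right)} \right)} = \left(128326 - 200460\right) - 16 = -72134 + \left(-18 + 2\right) = -72134 - 16 = -72150$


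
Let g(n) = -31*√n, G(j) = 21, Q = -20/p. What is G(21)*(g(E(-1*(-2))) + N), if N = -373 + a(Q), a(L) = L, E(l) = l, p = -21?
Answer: -7813 - 651*√2 ≈ -8733.7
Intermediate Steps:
Q = 20/21 (Q = -20/(-21) = -20*(-1/21) = 20/21 ≈ 0.95238)
N = -7813/21 (N = -373 + 20/21 = -7813/21 ≈ -372.05)
G(21)*(g(E(-1*(-2))) + N) = 21*(-31*√2 - 7813/21) = 21*(-7813/21 - 31*√2) = -7813 - 651*√2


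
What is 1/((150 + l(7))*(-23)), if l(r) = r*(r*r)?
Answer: -1/11339 ≈ -8.8191e-5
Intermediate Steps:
l(r) = r³ (l(r) = r*r² = r³)
1/((150 + l(7))*(-23)) = 1/((150 + 7³)*(-23)) = 1/((150 + 343)*(-23)) = 1/(493*(-23)) = 1/(-11339) = -1/11339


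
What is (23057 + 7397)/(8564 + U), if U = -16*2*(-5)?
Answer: 15227/4362 ≈ 3.4908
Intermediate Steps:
U = 160 (U = -32*(-5) = 160)
(23057 + 7397)/(8564 + U) = (23057 + 7397)/(8564 + 160) = 30454/8724 = 30454*(1/8724) = 15227/4362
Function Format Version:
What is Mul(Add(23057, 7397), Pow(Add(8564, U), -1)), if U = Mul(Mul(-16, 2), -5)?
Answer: Rational(15227, 4362) ≈ 3.4908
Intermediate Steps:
U = 160 (U = Mul(-32, -5) = 160)
Mul(Add(23057, 7397), Pow(Add(8564, U), -1)) = Mul(Add(23057, 7397), Pow(Add(8564, 160), -1)) = Mul(30454, Pow(8724, -1)) = Mul(30454, Rational(1, 8724)) = Rational(15227, 4362)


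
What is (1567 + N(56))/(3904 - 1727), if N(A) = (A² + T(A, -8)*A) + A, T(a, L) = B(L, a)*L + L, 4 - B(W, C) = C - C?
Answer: 2519/2177 ≈ 1.1571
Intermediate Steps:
B(W, C) = 4 (B(W, C) = 4 - (C - C) = 4 - 1*0 = 4 + 0 = 4)
T(a, L) = 5*L (T(a, L) = 4*L + L = 5*L)
N(A) = A² - 39*A (N(A) = (A² + (5*(-8))*A) + A = (A² - 40*A) + A = A² - 39*A)
(1567 + N(56))/(3904 - 1727) = (1567 + 56*(-39 + 56))/(3904 - 1727) = (1567 + 56*17)/2177 = (1567 + 952)*(1/2177) = 2519*(1/2177) = 2519/2177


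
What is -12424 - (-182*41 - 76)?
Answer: -4886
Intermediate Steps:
-12424 - (-182*41 - 76) = -12424 - (-7462 - 76) = -12424 - 1*(-7538) = -12424 + 7538 = -4886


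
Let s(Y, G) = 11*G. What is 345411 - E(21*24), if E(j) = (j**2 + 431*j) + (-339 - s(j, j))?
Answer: -119946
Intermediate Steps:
E(j) = -339 + j**2 + 420*j (E(j) = (j**2 + 431*j) + (-339 - 11*j) = -339 + j**2 + 420*j)
345411 - E(21*24) = 345411 - (-339 + (21*24)**2 + 420*(21*24)) = 345411 - (-339 + 504**2 + 420*504) = 345411 - (-339 + 254016 + 211680) = 345411 - 1*465357 = 345411 - 465357 = -119946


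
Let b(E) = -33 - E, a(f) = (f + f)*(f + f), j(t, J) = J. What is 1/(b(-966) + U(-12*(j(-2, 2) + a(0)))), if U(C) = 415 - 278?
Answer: 1/1070 ≈ 0.00093458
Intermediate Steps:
a(f) = 4*f**2 (a(f) = (2*f)*(2*f) = 4*f**2)
U(C) = 137
1/(b(-966) + U(-12*(j(-2, 2) + a(0)))) = 1/((-33 - 1*(-966)) + 137) = 1/((-33 + 966) + 137) = 1/(933 + 137) = 1/1070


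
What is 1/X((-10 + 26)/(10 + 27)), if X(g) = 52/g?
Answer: 4/481 ≈ 0.0083160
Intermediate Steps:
1/X((-10 + 26)/(10 + 27)) = 1/(52/(((-10 + 26)/(10 + 27)))) = 1/(52/((16/37))) = 1/(52/((16*(1/37)))) = 1/(52/(16/37)) = 1/(52*(37/16)) = 1/(481/4) = 4/481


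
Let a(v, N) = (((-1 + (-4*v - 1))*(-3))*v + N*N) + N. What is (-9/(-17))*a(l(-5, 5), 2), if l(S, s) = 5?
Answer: 3024/17 ≈ 177.88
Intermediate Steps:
a(v, N) = N + N² + v*(6 + 12*v) (a(v, N) = (((-1 + (-1 - 4*v))*(-3))*v + N²) + N = (((-2 - 4*v)*(-3))*v + N²) + N = ((6 + 12*v)*v + N²) + N = (v*(6 + 12*v) + N²) + N = (N² + v*(6 + 12*v)) + N = N + N² + v*(6 + 12*v))
(-9/(-17))*a(l(-5, 5), 2) = (-9/(-17))*(2 + 2² + 6*5 + 12*5²) = (-9*(-1/17))*(2 + 4 + 30 + 12*25) = 9*(2 + 4 + 30 + 300)/17 = (9/17)*336 = 3024/17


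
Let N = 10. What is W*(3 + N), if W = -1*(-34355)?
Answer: 446615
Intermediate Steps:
W = 34355
W*(3 + N) = 34355*(3 + 10) = 34355*13 = 446615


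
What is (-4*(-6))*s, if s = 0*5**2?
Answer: 0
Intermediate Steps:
s = 0 (s = 0*25 = 0)
(-4*(-6))*s = -4*(-6)*0 = 24*0 = 0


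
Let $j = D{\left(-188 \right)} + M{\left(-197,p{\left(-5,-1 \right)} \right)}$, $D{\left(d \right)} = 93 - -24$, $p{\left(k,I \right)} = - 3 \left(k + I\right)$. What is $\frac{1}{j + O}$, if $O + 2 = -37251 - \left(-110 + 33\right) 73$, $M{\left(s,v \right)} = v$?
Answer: $- \frac{1}{31497} \approx -3.1749 \cdot 10^{-5}$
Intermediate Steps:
$p{\left(k,I \right)} = - 3 I - 3 k$ ($p{\left(k,I \right)} = - 3 \left(I + k\right) = - 3 I - 3 k$)
$D{\left(d \right)} = 117$ ($D{\left(d \right)} = 93 + 24 = 117$)
$O = -31632$ ($O = -2 - \left(37251 + \left(-110 + 33\right) 73\right) = -2 - \left(37251 - 5621\right) = -2 - 31630 = -31632$)
$j = 135$ ($j = 117 - -18 = 117 + \left(3 + 15\right) = 117 + 18 = 135$)
$\frac{1}{j + O} = \frac{1}{135 - 31632} = \frac{1}{-31497} = - \frac{1}{31497}$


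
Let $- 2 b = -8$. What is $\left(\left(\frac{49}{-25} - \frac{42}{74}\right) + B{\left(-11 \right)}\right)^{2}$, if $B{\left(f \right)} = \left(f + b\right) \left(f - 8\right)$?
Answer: $\frac{14565351969}{855625} \approx 17023.0$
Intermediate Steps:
$b = 4$ ($b = \left(- \frac{1}{2}\right) \left(-8\right) = 4$)
$B{\left(f \right)} = \left(-8 + f\right) \left(4 + f\right)$ ($B{\left(f \right)} = \left(f + 4\right) \left(f - 8\right) = \left(4 + f\right) \left(-8 + f\right) = \left(-8 + f\right) \left(4 + f\right)$)
$\left(\left(\frac{49}{-25} - \frac{42}{74}\right) + B{\left(-11 \right)}\right)^{2} = \left(\left(\frac{49}{-25} - \frac{42}{74}\right) - \left(-12 - 121\right)\right)^{2} = \left(\left(49 \left(- \frac{1}{25}\right) - \frac{21}{37}\right) + \left(-32 + 121 + 44\right)\right)^{2} = \left(\left(- \frac{49}{25} - \frac{21}{37}\right) + 133\right)^{2} = \left(- \frac{2338}{925} + 133\right)^{2} = \left(\frac{120687}{925}\right)^{2} = \frac{14565351969}{855625}$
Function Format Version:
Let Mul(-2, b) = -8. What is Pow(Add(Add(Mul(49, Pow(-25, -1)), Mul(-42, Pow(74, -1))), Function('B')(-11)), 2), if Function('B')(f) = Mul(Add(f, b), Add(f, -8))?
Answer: Rational(14565351969, 855625) ≈ 17023.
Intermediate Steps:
b = 4 (b = Mul(Rational(-1, 2), -8) = 4)
Function('B')(f) = Mul(Add(-8, f), Add(4, f)) (Function('B')(f) = Mul(Add(f, 4), Add(f, -8)) = Mul(Add(4, f), Add(-8, f)) = Mul(Add(-8, f), Add(4, f)))
Pow(Add(Add(Mul(49, Pow(-25, -1)), Mul(-42, Pow(74, -1))), Function('B')(-11)), 2) = Pow(Add(Add(Mul(49, Pow(-25, -1)), Mul(-42, Pow(74, -1))), Add(-32, Pow(-11, 2), Mul(-4, -11))), 2) = Pow(Add(Add(Mul(49, Rational(-1, 25)), Mul(-42, Rational(1, 74))), Add(-32, 121, 44)), 2) = Pow(Add(Add(Rational(-49, 25), Rational(-21, 37)), 133), 2) = Pow(Add(Rational(-2338, 925), 133), 2) = Pow(Rational(120687, 925), 2) = Rational(14565351969, 855625)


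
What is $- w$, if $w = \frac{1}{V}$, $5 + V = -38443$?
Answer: $\frac{1}{38448} \approx 2.6009 \cdot 10^{-5}$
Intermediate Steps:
$V = -38448$ ($V = -5 - 38443 = -38448$)
$w = - \frac{1}{38448}$ ($w = \frac{1}{-38448} = - \frac{1}{38448} \approx -2.6009 \cdot 10^{-5}$)
$- w = \left(-1\right) \left(- \frac{1}{38448}\right) = \frac{1}{38448}$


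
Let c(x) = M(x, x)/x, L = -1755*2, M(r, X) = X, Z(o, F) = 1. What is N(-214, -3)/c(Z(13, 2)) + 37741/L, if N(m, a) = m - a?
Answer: -778351/3510 ≈ -221.75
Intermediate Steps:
L = -3510
c(x) = 1 (c(x) = x/x = 1)
N(-214, -3)/c(Z(13, 2)) + 37741/L = (-214 - 1*(-3))/1 + 37741/(-3510) = (-214 + 3)*1 + 37741*(-1/3510) = -211*1 - 37741/3510 = -211 - 37741/3510 = -778351/3510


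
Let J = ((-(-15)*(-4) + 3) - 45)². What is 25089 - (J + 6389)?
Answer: 8296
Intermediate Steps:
J = 10404 (J = ((-5*12 + 3) - 45)² = ((-60 + 3) - 45)² = (-57 - 45)² = (-102)² = 10404)
25089 - (J + 6389) = 25089 - (10404 + 6389) = 25089 - 1*16793 = 25089 - 16793 = 8296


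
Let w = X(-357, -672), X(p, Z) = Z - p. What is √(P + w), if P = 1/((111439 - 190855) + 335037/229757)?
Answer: I*√6711631715842344354/145968375 ≈ 17.748*I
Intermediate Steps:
w = -315 (w = -672 - 1*(-357) = -672 + 357 = -315)
P = -229757/18246046875 (P = 1/(-79416 + 335037*(1/229757)) = 1/(-79416 + 335037/229757) = 1/(-18246046875/229757) = -229757/18246046875 ≈ -1.2592e-5)
√(P + w) = √(-229757/18246046875 - 315) = √(-5747504995382/18246046875) = I*√6711631715842344354/145968375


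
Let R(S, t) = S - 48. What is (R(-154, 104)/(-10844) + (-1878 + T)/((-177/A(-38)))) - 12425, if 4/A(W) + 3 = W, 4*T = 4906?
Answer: -488905512725/39347454 ≈ -12425.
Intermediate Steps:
T = 2453/2 (T = (1/4)*4906 = 2453/2 ≈ 1226.5)
R(S, t) = -48 + S
A(W) = 4/(-3 + W)
(R(-154, 104)/(-10844) + (-1878 + T)/((-177/A(-38)))) - 12425 = ((-48 - 154)/(-10844) + (-1878 + 2453/2)/((-177/(4/(-3 - 38))))) - 12425 = (-202*(-1/10844) - 1303/(2*((-177/(4/(-41)))))) - 12425 = (101/5422 - 1303/(2*((-177/(4*(-1/41)))))) - 12425 = (101/5422 - 1303/(2*((-177/(-4/41))))) - 12425 = (101/5422 - 1303/(2*((-177*(-41/4))))) - 12425 = (101/5422 - 1303/(2*7257/4)) - 12425 = (101/5422 - 1303/2*4/7257) - 12425 = (101/5422 - 2606/7257) - 12425 = -13396775/39347454 - 12425 = -488905512725/39347454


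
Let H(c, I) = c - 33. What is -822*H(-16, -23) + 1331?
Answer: 41609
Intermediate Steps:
H(c, I) = -33 + c
-822*H(-16, -23) + 1331 = -822*(-33 - 16) + 1331 = -822*(-49) + 1331 = 40278 + 1331 = 41609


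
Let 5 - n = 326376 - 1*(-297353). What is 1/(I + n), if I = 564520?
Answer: -1/59204 ≈ -1.6891e-5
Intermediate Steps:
n = -623724 (n = 5 - (326376 - 1*(-297353)) = 5 - (326376 + 297353) = 5 - 1*623729 = 5 - 623729 = -623724)
1/(I + n) = 1/(564520 - 623724) = 1/(-59204) = -1/59204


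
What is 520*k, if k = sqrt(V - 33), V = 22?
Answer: 520*I*sqrt(11) ≈ 1724.6*I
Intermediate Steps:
k = I*sqrt(11) (k = sqrt(22 - 33) = sqrt(-11) = I*sqrt(11) ≈ 3.3166*I)
520*k = 520*(I*sqrt(11)) = 520*I*sqrt(11)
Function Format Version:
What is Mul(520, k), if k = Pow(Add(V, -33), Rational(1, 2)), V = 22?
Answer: Mul(520, I, Pow(11, Rational(1, 2))) ≈ Mul(1724.6, I)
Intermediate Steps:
k = Mul(I, Pow(11, Rational(1, 2))) (k = Pow(Add(22, -33), Rational(1, 2)) = Pow(-11, Rational(1, 2)) = Mul(I, Pow(11, Rational(1, 2))) ≈ Mul(3.3166, I))
Mul(520, k) = Mul(520, Mul(I, Pow(11, Rational(1, 2)))) = Mul(520, I, Pow(11, Rational(1, 2)))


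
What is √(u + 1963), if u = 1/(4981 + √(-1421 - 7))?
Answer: √(1208471750033483732 - 49623578*I*√357)/24811789 ≈ 44.306 - 1.7188e-8*I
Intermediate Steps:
u = 1/(4981 + 2*I*√357) (u = 1/(4981 + √(-1428)) = 1/(4981 + 2*I*√357) ≈ 0.00020075 - 1.523e-6*I)
√(u + 1963) = √((293/1459517 - 2*I*√357/24811789) + 1963) = √(2865032164/1459517 - 2*I*√357/24811789)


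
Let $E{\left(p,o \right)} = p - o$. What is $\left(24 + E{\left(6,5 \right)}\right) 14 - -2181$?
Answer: $2531$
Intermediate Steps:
$\left(24 + E{\left(6,5 \right)}\right) 14 - -2181 = \left(24 + \left(6 - 5\right)\right) 14 - -2181 = \left(24 + \left(6 - 5\right)\right) 14 + 2181 = \left(24 + 1\right) 14 + 2181 = 25 \cdot 14 + 2181 = 350 + 2181 = 2531$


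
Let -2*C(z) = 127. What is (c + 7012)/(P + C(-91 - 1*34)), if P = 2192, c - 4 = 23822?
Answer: 61676/4257 ≈ 14.488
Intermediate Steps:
c = 23826 (c = 4 + 23822 = 23826)
C(z) = -127/2 (C(z) = -½*127 = -127/2)
(c + 7012)/(P + C(-91 - 1*34)) = (23826 + 7012)/(2192 - 127/2) = 30838/(4257/2) = 30838*(2/4257) = 61676/4257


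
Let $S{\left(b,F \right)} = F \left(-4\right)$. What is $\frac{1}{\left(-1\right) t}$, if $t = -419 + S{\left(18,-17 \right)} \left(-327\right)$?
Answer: $\frac{1}{22655} \approx 4.414 \cdot 10^{-5}$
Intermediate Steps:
$S{\left(b,F \right)} = - 4 F$
$t = -22655$ ($t = -419 + \left(-4\right) \left(-17\right) \left(-327\right) = -419 + 68 \left(-327\right) = -419 - 22236 = -22655$)
$\frac{1}{\left(-1\right) t} = \frac{1}{\left(-1\right) \left(-22655\right)} = \frac{1}{22655}$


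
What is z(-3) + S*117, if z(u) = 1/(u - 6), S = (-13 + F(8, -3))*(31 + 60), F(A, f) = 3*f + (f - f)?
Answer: -2108107/9 ≈ -2.3423e+5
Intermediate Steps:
F(A, f) = 3*f (F(A, f) = 3*f + 0 = 3*f)
S = -2002 (S = (-13 + 3*(-3))*(31 + 60) = (-13 - 9)*91 = -22*91 = -2002)
z(u) = 1/(-6 + u)
z(-3) + S*117 = 1/(-6 - 3) - 2002*117 = 1/(-9) - 234234 = -⅑ - 234234 = -2108107/9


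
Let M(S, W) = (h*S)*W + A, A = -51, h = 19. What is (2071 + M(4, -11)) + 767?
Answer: 1951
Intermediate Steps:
M(S, W) = -51 + 19*S*W (M(S, W) = (19*S)*W - 51 = 19*S*W - 51 = -51 + 19*S*W)
(2071 + M(4, -11)) + 767 = (2071 + (-51 + 19*4*(-11))) + 767 = (2071 + (-51 - 836)) + 767 = (2071 - 887) + 767 = 1184 + 767 = 1951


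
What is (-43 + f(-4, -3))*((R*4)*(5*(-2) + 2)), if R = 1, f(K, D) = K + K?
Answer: 1632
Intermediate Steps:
f(K, D) = 2*K
(-43 + f(-4, -3))*((R*4)*(5*(-2) + 2)) = (-43 + 2*(-4))*((1*4)*(5*(-2) + 2)) = (-43 - 8)*(4*(-10 + 2)) = -204*(-8) = -51*(-32) = 1632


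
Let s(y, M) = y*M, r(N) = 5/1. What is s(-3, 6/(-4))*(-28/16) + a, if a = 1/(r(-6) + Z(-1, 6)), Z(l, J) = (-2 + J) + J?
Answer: -937/120 ≈ -7.8083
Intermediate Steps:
r(N) = 5 (r(N) = 5*1 = 5)
Z(l, J) = -2 + 2*J
a = 1/15 (a = 1/(5 + (-2 + 2*6)) = 1/(5 + (-2 + 12)) = 1/(5 + 10) = 1/15 ≈ 0.066667)
s(y, M) = M*y
s(-3, 6/(-4))*(-28/16) + a = ((6/(-4))*(-3))*(-28/16) + 1/15 = ((6*(-¼))*(-3))*(-28*1/16) + 1/15 = -3/2*(-3)*(-7/4) + 1/15 = (9/2)*(-7/4) + 1/15 = -63/8 + 1/15 = -937/120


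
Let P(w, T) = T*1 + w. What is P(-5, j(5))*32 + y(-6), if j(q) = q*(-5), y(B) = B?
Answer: -966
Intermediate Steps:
j(q) = -5*q
P(w, T) = T + w
P(-5, j(5))*32 + y(-6) = (-5*5 - 5)*32 - 6 = (-25 - 5)*32 - 6 = -30*32 - 6 = -960 - 6 = -966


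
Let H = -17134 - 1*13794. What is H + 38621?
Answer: 7693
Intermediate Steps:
H = -30928 (H = -17134 - 13794 = -30928)
H + 38621 = -30928 + 38621 = 7693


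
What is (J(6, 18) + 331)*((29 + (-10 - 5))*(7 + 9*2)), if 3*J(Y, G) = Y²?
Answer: 120050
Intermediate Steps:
J(Y, G) = Y²/3
(J(6, 18) + 331)*((29 + (-10 - 5))*(7 + 9*2)) = ((⅓)*6² + 331)*((29 + (-10 - 5))*(7 + 9*2)) = ((⅓)*36 + 331)*((29 - 15)*(7 + 18)) = (12 + 331)*(14*25) = 343*350 = 120050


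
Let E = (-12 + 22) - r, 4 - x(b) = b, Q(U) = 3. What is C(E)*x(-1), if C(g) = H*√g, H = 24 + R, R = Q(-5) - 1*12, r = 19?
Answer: 225*I ≈ 225.0*I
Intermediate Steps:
x(b) = 4 - b
R = -9 (R = 3 - 1*12 = 3 - 12 = -9)
E = -9 (E = (-12 + 22) - 1*19 = 10 - 19 = -9)
H = 15 (H = 24 - 9 = 15)
C(g) = 15*√g
C(E)*x(-1) = (15*√(-9))*(4 - 1*(-1)) = (15*(3*I))*(4 + 1) = (45*I)*5 = 225*I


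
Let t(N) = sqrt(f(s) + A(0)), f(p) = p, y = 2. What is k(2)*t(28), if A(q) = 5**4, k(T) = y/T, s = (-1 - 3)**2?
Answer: sqrt(641) ≈ 25.318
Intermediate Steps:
s = 16 (s = (-4)**2 = 16)
k(T) = 2/T
A(q) = 625
t(N) = sqrt(641) (t(N) = sqrt(16 + 625) = sqrt(641))
k(2)*t(28) = (2/2)*sqrt(641) = (2*(1/2))*sqrt(641) = 1*sqrt(641) = sqrt(641)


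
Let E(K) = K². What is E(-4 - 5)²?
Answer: 6561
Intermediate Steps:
E(-4 - 5)² = ((-4 - 5)²)² = ((-9)²)² = 81² = 6561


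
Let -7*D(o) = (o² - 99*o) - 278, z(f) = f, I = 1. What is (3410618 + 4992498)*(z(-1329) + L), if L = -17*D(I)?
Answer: -131886905620/7 ≈ -1.8841e+10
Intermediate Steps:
D(o) = 278/7 - o²/7 + 99*o/7 (D(o) = -((o² - 99*o) - 278)/7 = -(-278 + o² - 99*o)/7 = 278/7 - o²/7 + 99*o/7)
L = -6392/7 (L = -17*(278/7 - ⅐*1² + (99/7)*1) = -17*(278/7 - ⅐*1 + 99/7) = -17*(278/7 - ⅐ + 99/7) = -17*376/7 = -6392/7 ≈ -913.14)
(3410618 + 4992498)*(z(-1329) + L) = (3410618 + 4992498)*(-1329 - 6392/7) = 8403116*(-15695/7) = -131886905620/7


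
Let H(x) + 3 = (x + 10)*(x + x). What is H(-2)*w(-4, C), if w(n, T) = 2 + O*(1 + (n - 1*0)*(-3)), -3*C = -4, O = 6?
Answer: -2800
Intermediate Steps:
C = 4/3 (C = -⅓*(-4) = 4/3 ≈ 1.3333)
H(x) = -3 + 2*x*(10 + x) (H(x) = -3 + (x + 10)*(x + x) = -3 + (10 + x)*(2*x) = -3 + 2*x*(10 + x))
w(n, T) = 8 - 18*n (w(n, T) = 2 + 6*(1 + (n - 1*0)*(-3)) = 2 + 6*(1 + (n + 0)*(-3)) = 2 + 6*(1 + n*(-3)) = 2 + 6*(1 - 3*n) = 2 + (6 - 18*n) = 8 - 18*n)
H(-2)*w(-4, C) = (-3 + 2*(-2)² + 20*(-2))*(8 - 18*(-4)) = (-3 + 2*4 - 40)*(8 + 72) = (-3 + 8 - 40)*80 = -35*80 = -2800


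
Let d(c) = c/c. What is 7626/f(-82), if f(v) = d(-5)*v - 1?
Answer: -7626/83 ≈ -91.880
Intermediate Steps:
d(c) = 1
f(v) = -1 + v (f(v) = 1*v - 1 = v - 1 = -1 + v)
7626/f(-82) = 7626/(-1 - 82) = 7626/(-83) = 7626*(-1/83) = -7626/83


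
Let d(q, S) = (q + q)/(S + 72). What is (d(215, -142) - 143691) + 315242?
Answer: 1200814/7 ≈ 1.7154e+5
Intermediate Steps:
d(q, S) = 2*q/(72 + S) (d(q, S) = (2*q)/(72 + S) = 2*q/(72 + S))
(d(215, -142) - 143691) + 315242 = (2*215/(72 - 142) - 143691) + 315242 = (2*215/(-70) - 143691) + 315242 = (2*215*(-1/70) - 143691) + 315242 = (-43/7 - 143691) + 315242 = -1005880/7 + 315242 = 1200814/7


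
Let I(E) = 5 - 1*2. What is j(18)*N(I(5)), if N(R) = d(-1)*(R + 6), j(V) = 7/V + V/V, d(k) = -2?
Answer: -25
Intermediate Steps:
I(E) = 3 (I(E) = 5 - 2 = 3)
j(V) = 1 + 7/V (j(V) = 7/V + 1 = 1 + 7/V)
N(R) = -12 - 2*R (N(R) = -2*(R + 6) = -2*(6 + R) = -12 - 2*R)
j(18)*N(I(5)) = ((7 + 18)/18)*(-12 - 2*3) = ((1/18)*25)*(-12 - 6) = (25/18)*(-18) = -25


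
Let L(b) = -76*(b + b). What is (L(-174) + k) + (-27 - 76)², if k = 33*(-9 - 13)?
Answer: 36331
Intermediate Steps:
k = -726 (k = 33*(-22) = -726)
L(b) = -152*b
(L(-174) + k) + (-27 - 76)² = (-152*(-174) - 726) + (-27 - 76)² = (26448 - 726) + (-103)² = 25722 + 10609 = 36331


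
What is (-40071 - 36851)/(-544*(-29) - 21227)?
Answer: 76922/5451 ≈ 14.112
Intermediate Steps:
(-40071 - 36851)/(-544*(-29) - 21227) = -76922/(15776 - 21227) = -76922/(-5451) = -76922*(-1/5451) = 76922/5451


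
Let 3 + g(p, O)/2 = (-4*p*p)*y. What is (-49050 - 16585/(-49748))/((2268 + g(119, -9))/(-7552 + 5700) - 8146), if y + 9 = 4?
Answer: 86905912565/14977108006 ≈ 5.8026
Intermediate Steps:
y = -5 (y = -9 + 4 = -5)
g(p, O) = -6 + 40*p² (g(p, O) = -6 + 2*(-4*p*p*(-5)) = -6 + 2*(-4*p²*(-5)) = -6 + 2*(20*p²) = -6 + 40*p²)
(-49050 - 16585/(-49748))/((2268 + g(119, -9))/(-7552 + 5700) - 8146) = (-49050 - 16585/(-49748))/((2268 + (-6 + 40*119²))/(-7552 + 5700) - 8146) = (-49050 - 16585*(-1/49748))/((2268 + (-6 + 40*14161))/(-1852) - 8146) = (-49050 + 16585/49748)/((2268 + (-6 + 566440))*(-1/1852) - 8146) = -2440122815/(49748*((2268 + 566434)*(-1/1852) - 8146)) = -2440122815/(49748*(568702*(-1/1852) - 8146)) = -2440122815/(49748*(-284351/926 - 8146)) = -2440122815/(49748*(-7827547/926)) = -2440122815/49748*(-926/7827547) = 86905912565/14977108006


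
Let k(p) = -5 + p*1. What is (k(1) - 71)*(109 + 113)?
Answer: -16650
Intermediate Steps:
k(p) = -5 + p
(k(1) - 71)*(109 + 113) = ((-5 + 1) - 71)*(109 + 113) = (-4 - 71)*222 = -75*222 = -16650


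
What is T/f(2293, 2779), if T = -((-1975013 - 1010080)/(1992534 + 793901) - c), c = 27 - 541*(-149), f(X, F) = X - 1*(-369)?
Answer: 224689957753/7417489970 ≈ 30.292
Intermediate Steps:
f(X, F) = 369 + X (f(X, F) = X + 369 = 369 + X)
c = 80636 (c = 27 + 80609 = 80636)
T = 224689957753/2786435 (T = -((-1975013 - 1010080)/(1992534 + 793901) - 1*80636) = -(-2985093/2786435 - 80636) = -1*(-224689957753/2786435) = 224689957753/2786435 ≈ 80637.)
T/f(2293, 2779) = 224689957753/(2786435*(369 + 2293)) = (224689957753/2786435)/2662 = (224689957753/2786435)*(1/2662) = 224689957753/7417489970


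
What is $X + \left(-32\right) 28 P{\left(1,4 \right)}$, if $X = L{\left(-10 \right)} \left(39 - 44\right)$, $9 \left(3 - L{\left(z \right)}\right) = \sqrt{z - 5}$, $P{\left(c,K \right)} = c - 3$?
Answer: $1777 + \frac{5 i \sqrt{15}}{9} \approx 1777.0 + 2.1517 i$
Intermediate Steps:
$P{\left(c,K \right)} = -3 + c$
$L{\left(z \right)} = 3 - \frac{\sqrt{-5 + z}}{9}$ ($L{\left(z \right)} = 3 - \frac{\sqrt{z - 5}}{9} = 3 - \frac{\sqrt{-5 + z}}{9}$)
$X = -15 + \frac{5 i \sqrt{15}}{9}$ ($X = \left(3 - \frac{\sqrt{-5 - 10}}{9}\right) \left(39 - 44\right) = \left(3 - \frac{\sqrt{-15}}{9}\right) \left(-5\right) = \left(3 - \frac{i \sqrt{15}}{9}\right) \left(-5\right) = -15 + \frac{5 i \sqrt{15}}{9} \approx -15.0 + 2.1517 i$)
$X + \left(-32\right) 28 P{\left(1,4 \right)} = \left(-15 + \frac{5 i \sqrt{15}}{9}\right) + \left(-32\right) 28 \left(-3 + 1\right) = \left(-15 + \frac{5 i \sqrt{15}}{9}\right) - -1792 = \left(-15 + \frac{5 i \sqrt{15}}{9}\right) + 1792 = 1777 + \frac{5 i \sqrt{15}}{9}$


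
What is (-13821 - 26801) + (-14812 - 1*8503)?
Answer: -63937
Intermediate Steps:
(-13821 - 26801) + (-14812 - 1*8503) = -40622 + (-14812 - 8503) = -40622 - 23315 = -63937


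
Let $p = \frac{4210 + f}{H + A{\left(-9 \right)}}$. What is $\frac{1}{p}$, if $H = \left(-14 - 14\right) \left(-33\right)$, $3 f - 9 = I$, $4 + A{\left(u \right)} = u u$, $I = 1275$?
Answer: $\frac{1001}{4638} \approx 0.21583$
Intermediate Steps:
$A{\left(u \right)} = -4 + u^{2}$ ($A{\left(u \right)} = -4 + u u = -4 + u^{2}$)
$f = 428$ ($f = 3 + \frac{1}{3} \cdot 1275 = 3 + 425 = 428$)
$H = 924$ ($H = \left(-28\right) \left(-33\right) = 924$)
$p = \frac{4638}{1001}$ ($p = \frac{4210 + 428}{924 - \left(4 - \left(-9\right)^{2}\right)} = \frac{4638}{924 + \left(-4 + 81\right)} = \frac{4638}{924 + 77} = \frac{4638}{1001} \approx 4.6334$)
$\frac{1}{p} = \frac{1}{\frac{4638}{1001}} = \frac{1001}{4638}$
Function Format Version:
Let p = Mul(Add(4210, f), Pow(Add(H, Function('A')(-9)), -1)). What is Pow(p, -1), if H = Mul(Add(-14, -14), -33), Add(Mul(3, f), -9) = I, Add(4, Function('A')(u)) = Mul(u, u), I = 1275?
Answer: Rational(1001, 4638) ≈ 0.21583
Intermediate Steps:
Function('A')(u) = Add(-4, Pow(u, 2)) (Function('A')(u) = Add(-4, Mul(u, u)) = Add(-4, Pow(u, 2)))
f = 428 (f = Add(3, Mul(Rational(1, 3), 1275)) = Add(3, 425) = 428)
H = 924 (H = Mul(-28, -33) = 924)
p = Rational(4638, 1001) (p = Mul(Add(4210, 428), Pow(Add(924, Add(-4, Pow(-9, 2))), -1)) = Mul(4638, Pow(Add(924, Add(-4, 81)), -1)) = Mul(4638, Pow(Add(924, 77), -1)) = Mul(4638, Pow(1001, -1)) = Mul(4638, Rational(1, 1001)) = Rational(4638, 1001) ≈ 4.6334)
Pow(p, -1) = Pow(Rational(4638, 1001), -1) = Rational(1001, 4638)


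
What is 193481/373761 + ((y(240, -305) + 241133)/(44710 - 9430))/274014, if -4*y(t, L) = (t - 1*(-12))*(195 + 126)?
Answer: 6927795496289/13382324229456 ≈ 0.51768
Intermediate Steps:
y(t, L) = -963 - 321*t/4 (y(t, L) = -(t - 1*(-12))*(195 + 126)/4 = -(t + 12)*321/4 = -(12 + t)*321/4 = -(3852 + 321*t)/4 = -963 - 321*t/4)
193481/373761 + ((y(240, -305) + 241133)/(44710 - 9430))/274014 = 193481/373761 + (((-963 - 321/4*240) + 241133)/(44710 - 9430))/274014 = 193481*(1/373761) + (((-963 - 19260) + 241133)/35280)*(1/274014) = 193481/373761 + ((-20223 + 241133)*(1/35280))*(1/274014) = 193481/373761 + (220910*(1/35280))*(1/274014) = 193481/373761 + (22091/3528)*(1/274014) = 193481/373761 + 22091/966721392 = 6927795496289/13382324229456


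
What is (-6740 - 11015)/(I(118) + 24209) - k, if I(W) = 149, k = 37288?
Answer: -908278859/24358 ≈ -37289.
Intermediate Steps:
(-6740 - 11015)/(I(118) + 24209) - k = (-6740 - 11015)/(149 + 24209) - 1*37288 = -17755/24358 - 37288 = -908278859/24358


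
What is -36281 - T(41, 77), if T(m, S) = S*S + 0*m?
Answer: -42210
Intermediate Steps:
T(m, S) = S**2 (T(m, S) = S**2 + 0 = S**2)
-36281 - T(41, 77) = -36281 - 1*77**2 = -36281 - 1*5929 = -36281 - 5929 = -42210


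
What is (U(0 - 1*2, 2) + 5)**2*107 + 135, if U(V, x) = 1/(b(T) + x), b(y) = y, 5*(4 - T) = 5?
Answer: 75707/25 ≈ 3028.3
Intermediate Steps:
T = 3 (T = 4 - 1/5*5 = 4 - 1 = 3)
U(V, x) = 1/(3 + x)
(U(0 - 1*2, 2) + 5)**2*107 + 135 = (1/(3 + 2) + 5)**2*107 + 135 = (1/5 + 5)**2*107 + 135 = (26/5)**2*107 + 135 = (676/25)*107 + 135 = 72332/25 + 135 = 75707/25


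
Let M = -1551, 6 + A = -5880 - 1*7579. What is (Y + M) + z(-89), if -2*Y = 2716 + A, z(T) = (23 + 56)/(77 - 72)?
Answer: 38393/10 ≈ 3839.3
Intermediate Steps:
A = -13465 (A = -6 + (-5880 - 1*7579) = -6 + (-5880 - 7579) = -6 - 13459 = -13465)
z(T) = 79/5
Y = 10749/2 (Y = -(2716 - 13465)/2 = -½*(-10749) = 10749/2 ≈ 5374.5)
(Y + M) + z(-89) = (10749/2 - 1551) + 79/5 = 7647/2 + 79/5 = 38393/10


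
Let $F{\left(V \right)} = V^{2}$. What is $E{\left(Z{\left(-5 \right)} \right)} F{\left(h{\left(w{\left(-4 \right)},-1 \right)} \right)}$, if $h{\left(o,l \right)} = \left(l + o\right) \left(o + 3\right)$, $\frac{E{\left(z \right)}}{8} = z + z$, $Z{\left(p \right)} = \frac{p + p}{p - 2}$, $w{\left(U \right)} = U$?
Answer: $\frac{4000}{7} \approx 571.43$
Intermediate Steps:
$Z{\left(p \right)} = \frac{2 p}{-2 + p}$
$E{\left(z \right)} = 16 z$ ($E{\left(z \right)} = 8 \left(z + z\right) = 8 \cdot 2 z = 16 z$)
$h{\left(o,l \right)} = \left(3 + o\right) \left(l + o\right)$ ($h{\left(o,l \right)} = \left(l + o\right) \left(3 + o\right) = \left(3 + o\right) \left(l + o\right)$)
$E{\left(Z{\left(-5 \right)} \right)} F{\left(h{\left(w{\left(-4 \right)},-1 \right)} \right)} = 16 \cdot 2 \left(-5\right) \frac{1}{-2 - 5} \left(\left(-4\right)^{2} + 3 \left(-1\right) + 3 \left(-4\right) - -4\right)^{2} = 16 \cdot 2 \left(-5\right) \frac{1}{-7} \left(16 - 3 - 12 + 4\right)^{2} = 16 \cdot 2 \left(-5\right) \left(- \frac{1}{7}\right) 5^{2} = 16 \cdot \frac{10}{7} \cdot 25 = \frac{160}{7} \cdot 25 = \frac{4000}{7}$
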